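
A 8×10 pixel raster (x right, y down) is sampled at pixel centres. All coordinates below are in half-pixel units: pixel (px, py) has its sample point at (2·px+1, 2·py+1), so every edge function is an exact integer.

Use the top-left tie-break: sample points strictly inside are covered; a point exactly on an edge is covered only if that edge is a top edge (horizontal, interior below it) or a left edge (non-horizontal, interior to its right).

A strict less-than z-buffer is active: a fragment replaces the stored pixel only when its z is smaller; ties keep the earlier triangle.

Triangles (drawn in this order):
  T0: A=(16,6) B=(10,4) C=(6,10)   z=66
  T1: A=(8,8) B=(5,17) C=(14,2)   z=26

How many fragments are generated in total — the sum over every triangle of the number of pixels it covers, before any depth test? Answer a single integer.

T0:
  2·area = 44  (B↔C swapped to make it positive)
  edge (16, 6)→(6, 10): d=(-10,4) right/bottom  bias=-1
  edge (6, 10)→(10, 4): d=(4,-6) top-left  bias=+0
  edge (10, 4)→(16, 6): d=(6,2) right/bottom  bias=-1
    (0,0)@(1, 1): e=[110,-66,0] → ·  [on edge]
    (3,1)@(7, 3): e=[66,-22,0] → ·  [on edge]
    (5,2)@(11, 5): e=[30,10,4] → #
    (6,2)@(13, 5): e=[22,22,0] → ·  [on edge]
    (4,3)@(9, 7): e=[18,6,20] → #
    (6,3)@(13, 7): e=[2,30,12] → #
    (7,3)@(15, 7): e=[-6,42,8] → ·
    (3,4)@(7, 9): e=[6,2,36] → #
    (4,4)@(9, 9): e=[-2,14,32] → ·
    (5,4)@(11, 9): e=[-10,26,28] → ·
    (6,4)@(13, 9): e=[-18,38,24] → ·
    (3,5)@(7, 11): e=[-14,10,48] → ·
  covered (5 px):
    · · · · · · · ·
    · · · · · · · ·
    · · · · · # · ·
    · · · · # # # ·
    · · · # · · · ·
    · · · · · · · ·
    · · · · · · · ·
    · · · · · · · ·
    · · · · · · · ·
    · · · · · · · ·
T1:
  2·area = 36  (B↔C swapped to make it positive)
  edge (8, 8)→(14, 2): d=(6,-6) top-left  bias=+0
  edge (14, 2)→(5, 17): d=(-9,15) right/bottom  bias=-1
  edge (5, 17)→(8, 8): d=(3,-9) top-left  bias=+0
    (7,0)@(15, 1): e=[0,-6,42] → ·  [on edge]
    (6,1)@(13, 3): e=[0,6,30] → #  [on edge]
    (7,1)@(15, 3): e=[12,-24,48] → ·
    (4,2)@(9, 5): e=[-12,48,0] → ·  [on edge]
    (5,2)@(11, 5): e=[0,18,18] → #  [on edge]
    (6,2)@(13, 5): e=[12,-12,36] → ·
    (4,3)@(9, 7): e=[0,30,6] → #  [on edge]
    (5,3)@(11, 7): e=[12,0,24] → ·  [on edge]
    (3,4)@(7, 9): e=[0,42,-6] → ·  [on edge]
    (4,4)@(9, 9): e=[12,12,12] → #
    (5,4)@(11, 9): e=[24,-18,30] → ·
    (2,5)@(5, 11): e=[0,54,-18] → ·  [on edge]
    (3,5)@(7, 11): e=[12,24,0] → #  [on edge]
    (1,6)@(3, 13): e=[0,66,-30] → ·  [on edge]
    (0,7)@(1, 15): e=[0,78,-42] → ·  [on edge]
    (2,8)@(5, 17): e=[36,0,0] → ·  [on edge]
  covered (6 px):
    · · · · · · · ·
    · · · · · · # ·
    · · · · · # · ·
    · · · · # · · ·
    · · · · # · · ·
    · · · # · · · ·
    · · · # · · · ·
    · · · · · · · ·
    · · · · · · · ·
    · · · · · · · ·

Final: 11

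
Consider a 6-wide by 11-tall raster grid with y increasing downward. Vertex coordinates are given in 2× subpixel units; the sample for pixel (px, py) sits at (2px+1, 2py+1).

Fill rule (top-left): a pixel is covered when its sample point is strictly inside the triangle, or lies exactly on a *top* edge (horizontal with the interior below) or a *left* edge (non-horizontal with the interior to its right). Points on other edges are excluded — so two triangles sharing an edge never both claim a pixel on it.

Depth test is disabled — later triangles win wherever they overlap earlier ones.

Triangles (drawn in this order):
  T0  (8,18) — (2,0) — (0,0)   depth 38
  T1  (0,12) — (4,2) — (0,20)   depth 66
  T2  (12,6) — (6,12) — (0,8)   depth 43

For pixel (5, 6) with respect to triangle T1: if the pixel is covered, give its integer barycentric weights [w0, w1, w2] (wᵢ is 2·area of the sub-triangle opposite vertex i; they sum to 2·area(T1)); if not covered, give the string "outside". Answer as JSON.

T0:
  2·area = 36  (B↔C swapped to make it positive)
  edge (8, 18)→(0, 0): d=(-8,-18) top-left  bias=+0
  edge (0, 0)→(2, 0): d=(2,0) top-left  bias=+0
  edge (2, 0)→(8, 18): d=(6,18) right/bottom  bias=-1
    (0,0)@(1, 1): e=[10,2,24] → █
    (1,0)@(3, 1): e=[46,2,-12] → ·
    (0,1)@(1, 3): e=[-6,6,36] → ·
    (1,1)@(3, 3): e=[30,6,0] → ·  [on edge]
    (1,2)@(3, 5): e=[14,10,12] → █
    (2,2)@(5, 5): e=[50,10,-24] → ·
    (1,3)@(3, 7): e=[-2,14,24] → ·
    (2,4)@(5, 9): e=[18,18,0] → ·  [on edge]
    (2,5)@(5, 11): e=[2,22,12] → █
    (3,5)@(7, 11): e=[38,22,-24] → ·
    (2,6)@(5, 13): e=[-14,26,24] → ·
    (3,7)@(7, 15): e=[6,30,0] → ·  [on edge]
    (4,10)@(9, 21): e=[-6,42,0] → ·  [on edge]
  covered (3 px):
    █ · · · · ·
    · · · · · ·
    · █ · · · ·
    · · · · · ·
    · · · · · ·
    · · █ · · ·
    · · · · · ·
    · · · · · ·
    · · · · · ·
    · · · · · ·
    · · · · · ·
T1:
  2·area = 32
  edge (0, 12)→(4, 2): d=(4,-10) top-left  bias=+0
  edge (4, 2)→(0, 20): d=(-4,18) right/bottom  bias=-1
  edge (0, 20)→(0, 12): d=(0,-8) top-left  bias=+0
    (1,2)@(3, 5): e=[2,6,24] → █
    (2,2)@(5, 5): e=[22,-30,40] → ·
    (1,3)@(3, 7): e=[10,-2,24] → ·
    (0,5)@(1, 11): e=[6,18,8] → █
    (1,5)@(3, 11): e=[26,-18,24] → ·
    (0,6)@(1, 13): e=[14,10,8] → █
    (1,6)@(3, 13): e=[34,-26,24] → ·
    (0,7)@(1, 15): e=[22,2,8] → █
    (1,7)@(3, 15): e=[42,-34,24] → ·
    (0,8)@(1, 17): e=[30,-6,8] → ·
  covered (4 px):
    · · · · · ·
    · · · · · ·
    · █ · · · ·
    · · · · · ·
    · · · · · ·
    █ · · · · ·
    █ · · · · ·
    █ · · · · ·
    · · · · · ·
    · · · · · ·
    · · · · · ·
T2:
  2·area = 60
  edge (12, 6)→(6, 12): d=(-6,6) right/bottom  bias=-1
  edge (6, 12)→(0, 8): d=(-6,-4) top-left  bias=+0
  edge (0, 8)→(12, 6): d=(12,-2) top-left  bias=+0
    (3,3)@(7, 7): e=[24,34,2] → █
    (4,3)@(9, 7): e=[12,42,6] → █
    (5,3)@(11, 7): e=[0,50,10] → ·  [on edge]
    (1,4)@(3, 9): e=[36,6,18] → █
    (2,4)@(5, 9): e=[24,14,22] → █
    (4,4)@(9, 9): e=[0,30,30] → ·  [on edge]
    (1,5)@(3, 11): e=[24,-6,42] → ·
    (2,5)@(5, 11): e=[12,2,46] → █
    (3,5)@(7, 11): e=[0,10,50] → ·  [on edge]
    (2,6)@(5, 13): e=[0,-10,70] → ·  [on edge]
    (1,7)@(3, 15): e=[0,-30,90] → ·  [on edge]
    (0,8)@(1, 17): e=[0,-50,110] → ·  [on edge]
  covered (6 px):
    · · · · · ·
    · · · · · ·
    · · · · · ·
    · · · █ █ ·
    · █ █ █ · ·
    · · █ · · ·
    · · · · · ·
    · · · · · ·
    · · · · · ·
    · · · · · ·
    · · · · · ·

Final: "outside"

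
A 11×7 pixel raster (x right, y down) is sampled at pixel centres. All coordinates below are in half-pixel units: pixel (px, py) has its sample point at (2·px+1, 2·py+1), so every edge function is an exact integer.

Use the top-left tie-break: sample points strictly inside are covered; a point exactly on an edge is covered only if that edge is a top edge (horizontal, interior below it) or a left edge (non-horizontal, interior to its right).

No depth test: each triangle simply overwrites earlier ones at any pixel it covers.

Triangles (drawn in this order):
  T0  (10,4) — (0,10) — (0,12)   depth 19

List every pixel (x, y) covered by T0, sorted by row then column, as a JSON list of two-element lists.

T0:
  2·area = 20  (B↔C swapped to make it positive)
  edge (10, 4)→(0, 12): d=(-10,8) right/bottom  bias=-1
  edge (0, 12)→(0, 10): d=(0,-2) top-left  bias=+0
  edge (0, 10)→(10, 4): d=(10,-6) top-left  bias=+0
    (7,0)@(15, 1): e=[-10,30,0] → .  [on edge]
    (2,3)@(5, 7): e=[10,10,0] → X  [on edge]
    (3,3)@(7, 7): e=[-6,14,12] → .
    (1,4)@(3, 9): e=[6,6,8] → X
    (2,4)@(5, 9): e=[-10,10,20] → .
    (0,5)@(1, 11): e=[2,2,16] → X
    (1,5)@(3, 11): e=[-14,6,28] → .
    (0,6)@(1, 13): e=[-18,2,36] → .
  covered (3 px):
    . . . . . . . . . . .
    . . . . . . . . . . .
    . . . . . . . . . . .
    . . X . . . . . . . .
    . X . . . . . . . . .
    X . . . . . . . . . .
    . . . . . . . . . . .

Answer: [[2,3],[1,4],[0,5]]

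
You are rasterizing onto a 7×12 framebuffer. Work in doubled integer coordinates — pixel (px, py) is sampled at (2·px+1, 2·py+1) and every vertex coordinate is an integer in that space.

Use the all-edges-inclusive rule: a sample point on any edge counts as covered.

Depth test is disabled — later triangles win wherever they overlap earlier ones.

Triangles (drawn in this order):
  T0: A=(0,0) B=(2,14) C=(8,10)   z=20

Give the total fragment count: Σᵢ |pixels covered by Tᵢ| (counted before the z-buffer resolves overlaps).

T0:
  2·area = 92  (B↔C swapped to make it positive)
  edge (0, 0)→(8, 10): d=(8,10) inclusive
  edge (8, 10)→(2, 14): d=(-6,4) inclusive
  edge (2, 14)→(0, 0): d=(-2,-14) inclusive
    (0,1)@(1, 3): e=[14,70,8] → #
    (1,1)@(3, 3): e=[-6,62,36] → ·
    (0,2)@(1, 5): e=[30,58,4] → #
    (1,2)@(3, 5): e=[10,50,32] → #
    (2,2)@(5, 5): e=[-10,42,60] → ·
    (0,3)@(1, 7): e=[46,46,0] → #  [on edge]
    (2,3)@(5, 7): e=[6,30,56] → #
    (3,3)@(7, 7): e=[-14,22,84] → ·
    (0,4)@(1, 9): e=[62,34,-4] → ·
    (1,4)@(3, 9): e=[42,26,24] → #
    (3,4)@(7, 9): e=[2,10,80] → #
    (4,4)@(9, 9): e=[-18,2,108] → ·
    (1,10)@(3, 21): e=[138,-46,0] → ·  [on edge]
  covered (12 px):
    · · · · · · ·
    # · · · · · ·
    # # · · · · ·
    # # # · · · ·
    · # # # · · ·
    · # # · · · ·
    · # · · · · ·
    · · · · · · ·
    · · · · · · ·
    · · · · · · ·
    · · · · · · ·
    · · · · · · ·

Final: 12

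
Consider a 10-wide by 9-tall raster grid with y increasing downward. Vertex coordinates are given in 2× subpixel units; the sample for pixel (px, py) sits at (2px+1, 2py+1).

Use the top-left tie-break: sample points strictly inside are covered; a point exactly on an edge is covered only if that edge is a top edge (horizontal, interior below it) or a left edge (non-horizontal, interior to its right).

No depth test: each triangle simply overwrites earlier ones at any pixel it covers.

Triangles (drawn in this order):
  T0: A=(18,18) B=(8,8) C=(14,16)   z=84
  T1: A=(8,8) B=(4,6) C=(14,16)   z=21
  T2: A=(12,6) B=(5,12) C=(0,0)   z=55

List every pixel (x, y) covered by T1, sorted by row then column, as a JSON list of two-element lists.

T0:
  2·area = 20  (B↔C swapped to make it positive)
  edge (18, 18)→(14, 16): d=(-4,-2) top-left  bias=+0
  edge (14, 16)→(8, 8): d=(-6,-8) top-left  bias=+0
  edge (8, 8)→(18, 18): d=(10,10) right/bottom  bias=-1
    (0,0)@(1, 1): e=[34,-14,0] → ·  [on edge]
    (1,1)@(3, 3): e=[30,-10,0] → ·  [on edge]
    (2,2)@(5, 5): e=[26,-6,0] → ·  [on edge]
    (3,3)@(7, 7): e=[22,-2,0] → ·  [on edge]
    (4,4)@(9, 9): e=[18,2,0] → ·  [on edge]
    (5,5)@(11, 11): e=[14,6,0] → ·  [on edge]
    (6,6)@(13, 13): e=[10,10,0] → ·  [on edge]
    (7,7)@(15, 15): e=[6,14,0] → ·  [on edge]
    (8,8)@(17, 17): e=[2,18,0] → ·  [on edge]
  covered (0 px):
    · · · · · · · · · ·
    · · · · · · · · · ·
    · · · · · · · · · ·
    · · · · · · · · · ·
    · · · · · · · · · ·
    · · · · · · · · · ·
    · · · · · · · · · ·
    · · · · · · · · · ·
    · · · · · · · · · ·
T1:
  2·area = 20  (B↔C swapped to make it positive)
  edge (8, 8)→(14, 16): d=(6,8) right/bottom  bias=-1
  edge (14, 16)→(4, 6): d=(-10,-10) top-left  bias=+0
  edge (4, 6)→(8, 8): d=(4,2) right/bottom  bias=-1
    (0,1)@(1, 3): e=[26,0,-6] → ·  [on edge]
    (1,2)@(3, 5): e=[22,0,-2] → ·  [on edge]
    (2,3)@(5, 7): e=[18,0,2] → #  [on edge]
    (3,3)@(7, 7): e=[2,20,-2] → ·
    (2,4)@(5, 9): e=[30,-20,10] → ·
    (3,4)@(7, 9): e=[14,0,6] → #  [on edge]
    (4,4)@(9, 9): e=[-2,20,2] → ·
    (3,5)@(7, 11): e=[26,-20,14] → ·
    (4,5)@(9, 11): e=[10,0,10] → #  [on edge]
    (5,5)@(11, 11): e=[-6,20,6] → ·
    (4,6)@(9, 13): e=[22,-20,18] → ·
    (5,6)@(11, 13): e=[6,0,14] → #  [on edge]
    (6,7)@(13, 15): e=[2,0,18] → #  [on edge]
    (7,8)@(15, 17): e=[-2,0,22] → ·  [on edge]
  covered (5 px):
    · · · · · · · · · ·
    · · · · · · · · · ·
    · · · · · · · · · ·
    · · # · · · · · · ·
    · · · # · · · · · ·
    · · · · # · · · · ·
    · · · · · # · · · ·
    · · · · · · # · · ·
    · · · · · · · · · ·
T2:
  2·area = 114
  edge (12, 6)→(5, 12): d=(-7,6) right/bottom  bias=-1
  edge (5, 12)→(0, 0): d=(-5,-12) top-left  bias=+0
  edge (0, 0)→(12, 6): d=(12,6) right/bottom  bias=-1
    (0,0)@(1, 1): e=[101,7,6] → #
    (1,0)@(3, 1): e=[89,31,-6] → ·
    (0,1)@(1, 3): e=[87,-3,30] → ·
    (1,1)@(3, 3): e=[75,21,18] → #
    (2,1)@(5, 3): e=[63,45,6] → #
    (3,1)@(7, 3): e=[51,69,-6] → ·
    (1,2)@(3, 5): e=[61,11,42] → #
    (3,2)@(7, 5): e=[37,59,18] → #
    (4,2)@(9, 5): e=[25,83,6] → #
    (5,2)@(11, 5): e=[13,107,-6] → ·
    (1,3)@(3, 7): e=[47,1,66] → #
    (5,3)@(11, 7): e=[-1,97,18] → ·
  covered (14 px):
    # · · · · · · · · ·
    · # # · · · · · · ·
    · # # # # · · · · ·
    · # # # # · · · · ·
    · · # # · · · · · ·
    · · # · · · · · · ·
    · · · · · · · · · ·
    · · · · · · · · · ·
    · · · · · · · · · ·

Final: [[2,3],[3,4],[4,5],[5,6],[6,7]]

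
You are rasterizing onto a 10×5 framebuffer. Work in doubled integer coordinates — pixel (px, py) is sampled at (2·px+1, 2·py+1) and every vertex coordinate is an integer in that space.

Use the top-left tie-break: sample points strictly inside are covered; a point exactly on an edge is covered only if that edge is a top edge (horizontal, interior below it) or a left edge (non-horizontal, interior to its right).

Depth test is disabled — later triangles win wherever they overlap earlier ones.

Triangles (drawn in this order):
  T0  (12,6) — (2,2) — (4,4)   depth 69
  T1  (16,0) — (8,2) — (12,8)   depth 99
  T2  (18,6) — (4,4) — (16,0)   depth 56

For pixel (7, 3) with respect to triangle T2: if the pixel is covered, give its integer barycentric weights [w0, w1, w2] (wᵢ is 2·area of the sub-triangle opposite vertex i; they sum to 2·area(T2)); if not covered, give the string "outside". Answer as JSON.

T0:
  2·area = 12  (B↔C swapped to make it positive)
  edge (12, 6)→(4, 4): d=(-8,-2) top-left  bias=+0
  edge (4, 4)→(2, 2): d=(-2,-2) top-left  bias=+0
  edge (2, 2)→(12, 6): d=(10,4) right/bottom  bias=-1
    (0,0)@(1, 1): e=[18,0,-6] → .  [on edge]
    (1,1)@(3, 3): e=[6,0,6] → X  [on edge]
    (2,1)@(5, 3): e=[10,4,-2] → .
    (1,2)@(3, 5): e=[-10,-4,26] → .
    (2,2)@(5, 5): e=[-6,0,18] → .  [on edge]
    (4,2)@(9, 5): e=[2,8,2] → X
    (5,2)@(11, 5): e=[6,12,-6] → .
    (3,3)@(7, 7): e=[-18,0,30] → .  [on edge]
    (4,3)@(9, 7): e=[-14,4,22] → .
    (4,4)@(9, 9): e=[-30,0,42] → .  [on edge]
  covered (2 px):
    . . . . . . . . . .
    . X . . . . . . . .
    . . . . X . . . . .
    . . . . . . . . . .
    . . . . . . . . . .
T1:
  2·area = 56  (B↔C swapped to make it positive)
  edge (16, 0)→(12, 8): d=(-4,8) right/bottom  bias=-1
  edge (12, 8)→(8, 2): d=(-4,-6) top-left  bias=+0
  edge (8, 2)→(16, 0): d=(8,-2) top-left  bias=+0
    (6,0)@(13, 1): e=[20,34,2] → X
    (7,0)@(15, 1): e=[4,46,6] → X
    (8,0)@(17, 1): e=[-12,58,10] → .
    (4,1)@(9, 3): e=[44,2,10] → X
    (5,1)@(11, 3): e=[28,14,14] → X
    (7,1)@(15, 3): e=[-4,38,22] → .
    (4,2)@(9, 5): e=[36,-6,26] → .
    (5,2)@(11, 5): e=[20,6,30] → X
    (7,2)@(15, 5): e=[-12,30,38] → .
    (5,3)@(11, 7): e=[12,-2,46] → .
    (6,3)@(13, 7): e=[-4,10,50] → .
  covered (7 px):
    . . . . . . X X . .
    . . . . X X X . . .
    . . . . . X X . . .
    . . . . . . . . . .
    . . . . . . . . . .
T2:
  2·area = 80
  edge (18, 6)→(4, 4): d=(-14,-2) top-left  bias=+0
  edge (4, 4)→(16, 0): d=(12,-4) top-left  bias=+0
  edge (16, 0)→(18, 6): d=(2,6) right/bottom  bias=-1
    (6,0)@(13, 1): e=[60,0,20] → X  [on edge]
    (7,0)@(15, 1): e=[64,8,8] → X
    (8,0)@(17, 1): e=[68,16,-4] → .
    (3,1)@(7, 3): e=[20,0,60] → X  [on edge]
    (4,1)@(9, 3): e=[24,8,48] → X
    (5,1)@(11, 3): e=[28,16,36] → X
    (8,1)@(17, 3): e=[40,40,0] → .  [on edge]
    (0,2)@(1, 5): e=[-20,0,100] → .  [on edge]
    (3,2)@(7, 5): e=[-8,24,64] → .
    (4,2)@(9, 5): e=[-4,32,52] → .
    (5,2)@(11, 5): e=[0,40,40] → X  [on edge]
    (8,2)@(17, 5): e=[12,64,4] → X
    (9,4)@(19, 9): e=[-40,120,0] → .  [on edge]
  covered (11 px):
    . . . . . . X X . .
    . . . X X X X X . .
    . . . . . X X X X .
    . . . . . . . . . .
    . . . . . . . . . .

Answer: "outside"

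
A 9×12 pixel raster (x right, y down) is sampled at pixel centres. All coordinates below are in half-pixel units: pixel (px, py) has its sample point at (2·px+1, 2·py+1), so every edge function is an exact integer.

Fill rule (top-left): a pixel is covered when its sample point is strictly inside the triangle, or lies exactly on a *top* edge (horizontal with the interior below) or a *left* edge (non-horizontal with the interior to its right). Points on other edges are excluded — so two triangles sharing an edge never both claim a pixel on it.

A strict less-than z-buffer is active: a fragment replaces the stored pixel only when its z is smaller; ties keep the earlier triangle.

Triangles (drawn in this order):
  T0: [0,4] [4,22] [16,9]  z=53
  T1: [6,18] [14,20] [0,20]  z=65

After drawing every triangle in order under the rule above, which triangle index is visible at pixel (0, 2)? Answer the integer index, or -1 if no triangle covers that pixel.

T0:
  2·area = 268  (B↔C swapped to make it positive)
  edge (0, 4)→(16, 9): d=(16,5) right/bottom  bias=-1
  edge (16, 9)→(4, 22): d=(-12,13) right/bottom  bias=-1
  edge (4, 22)→(0, 4): d=(-4,-18) top-left  bias=+0
    (0,2)@(1, 5): e=[11,243,14] → X
    (1,2)@(3, 5): e=[1,217,50] → X
    (2,2)@(5, 5): e=[-9,191,86] → .
    (0,3)@(1, 7): e=[43,219,6] → X
    (2,3)@(5, 7): e=[23,167,78] → X
    (3,3)@(7, 7): e=[13,141,114] → X
    (4,3)@(9, 7): e=[3,115,150] → X
    (5,3)@(11, 7): e=[-7,89,186] → .
    (0,4)@(1, 9): e=[75,195,-2] → .
    (1,4)@(3, 9): e=[65,169,34] → X
    (5,4)@(11, 9): e=[25,65,178] → X
    (6,4)@(13, 9): e=[15,39,214] → X
  covered (33 px):
    . . . . . . . . .
    . . . . . . . . .
    X X . . . . . . .
    X X X X X . . . .
    . X X X X X X X .
    . X X X X X X . .
    . X X X X X . . .
    . X X X X . . . .
    . X X X . . . . .
    . . X . . . . . .
    . . . . . . . . .
    . . . . . . . . .
T1:
  2·area = 28
  edge (6, 18)→(14, 20): d=(8,2) right/bottom  bias=-1
  edge (14, 20)→(0, 20): d=(-14,0) right/bottom  bias=-1
  edge (0, 20)→(6, 18): d=(6,-2) top-left  bias=+0
    (7,7)@(15, 15): e=[-42,70,0] → .  [on edge]
    (4,8)@(9, 17): e=[-14,42,0] → .  [on edge]
    (1,9)@(3, 19): e=[14,14,0] → X  [on edge]
    (2,9)@(5, 19): e=[10,14,4] → X
    (3,9)@(7, 19): e=[6,14,8] → X
    (4,9)@(9, 19): e=[2,14,12] → X
    (5,9)@(11, 19): e=[-2,14,16] → .
    (1,10)@(3, 21): e=[30,-14,12] → .
    (2,10)@(5, 21): e=[26,-14,16] → .
    (3,10)@(7, 21): e=[22,-14,20] → .
    (4,10)@(9, 21): e=[18,-14,24] → .
  covered (4 px):
    . . . . . . . . .
    . . . . . . . . .
    . . . . . . . . .
    . . . . . . . . .
    . . . . . . . . .
    . . . . . . . . .
    . . . . . . . . .
    . . . . . . . . .
    . . . . . . . . .
    . X X X X . . . .
    . . . . . . . . .
    . . . . . . . . .

Z-buffer (winner per pixel, '.' = empty):
  . . . . . . . . .
  . . . . . . . . .
  0 0 . . . . . . .
  0 0 0 0 0 . . . .
  . 0 0 0 0 0 0 0 .
  . 0 0 0 0 0 0 . .
  . 0 0 0 0 0 . . .
  . 0 0 0 0 . . . .
  . 0 0 0 . . . . .
  . 1 0 1 1 . . . .
  . . . . . . . . .
  . . . . . . . . .

Final: 0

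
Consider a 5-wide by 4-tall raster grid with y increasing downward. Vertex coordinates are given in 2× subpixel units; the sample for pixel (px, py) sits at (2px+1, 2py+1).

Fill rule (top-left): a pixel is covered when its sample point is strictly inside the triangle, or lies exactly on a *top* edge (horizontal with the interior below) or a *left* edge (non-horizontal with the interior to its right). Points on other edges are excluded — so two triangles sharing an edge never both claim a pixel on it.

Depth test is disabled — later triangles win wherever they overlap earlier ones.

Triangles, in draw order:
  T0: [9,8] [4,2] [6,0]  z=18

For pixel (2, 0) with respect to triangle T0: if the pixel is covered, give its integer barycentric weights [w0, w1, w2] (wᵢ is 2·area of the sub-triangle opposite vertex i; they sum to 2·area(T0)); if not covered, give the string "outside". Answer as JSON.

T0:
  2·area = 22
  edge (9, 8)→(4, 2): d=(-5,-6) top-left  bias=+0
  edge (4, 2)→(6, 0): d=(2,-2) top-left  bias=+0
  edge (6, 0)→(9, 8): d=(3,8) right/bottom  bias=-1
    (2,0)@(5, 1): e=[11,0,11] → X  [on edge]
    (3,0)@(7, 1): e=[23,4,-5] → .
    (1,1)@(3, 3): e=[-11,0,33] → .  [on edge]
    (2,1)@(5, 3): e=[1,4,17] → X
    (3,1)@(7, 3): e=[13,8,1] → X
    (4,1)@(9, 3): e=[25,12,-15] → .
    (0,2)@(1, 5): e=[-33,0,55] → .  [on edge]
    (2,2)@(5, 5): e=[-9,8,23] → .
    (3,2)@(7, 5): e=[3,12,7] → X
    (4,2)@(9, 5): e=[15,16,-9] → .
    (3,3)@(7, 7): e=[-7,16,13] → .
  covered (4 px):
    . . X . .
    . . X X .
    . . . X .
    . . . . .

Final: [0,11,11]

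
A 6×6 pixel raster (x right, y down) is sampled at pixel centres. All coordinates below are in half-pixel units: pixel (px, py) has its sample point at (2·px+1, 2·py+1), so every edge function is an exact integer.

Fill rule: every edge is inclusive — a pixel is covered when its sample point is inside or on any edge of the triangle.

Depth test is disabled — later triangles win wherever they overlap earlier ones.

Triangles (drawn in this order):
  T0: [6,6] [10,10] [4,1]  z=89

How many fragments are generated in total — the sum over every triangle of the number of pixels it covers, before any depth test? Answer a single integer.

T0:
  2·area = 12  (B↔C swapped to make it positive)
  edge (6, 6)→(4, 1): d=(-2,-5) inclusive
  edge (4, 1)→(10, 10): d=(6,9) inclusive
  edge (10, 10)→(6, 6): d=(-4,-4) inclusive
    (0,0)@(1, 1): e=[-15,27,0] → ·  [on edge]
    (1,1)@(3, 3): e=[-9,21,0] → ·  [on edge]
    (2,1)@(5, 3): e=[1,3,8] → █
    (3,1)@(7, 3): e=[11,-15,16] → ·
    (2,2)@(5, 5): e=[-3,15,0] → ·  [on edge]
    (3,3)@(7, 7): e=[3,9,0] → █  [on edge]
    (4,3)@(9, 7): e=[13,-9,8] → ·
    (3,4)@(7, 9): e=[-1,21,-8] → ·
    (4,4)@(9, 9): e=[9,3,0] → █  [on edge]
    (5,4)@(11, 9): e=[19,-15,8] → ·
    (4,5)@(9, 11): e=[5,15,-8] → ·
    (5,5)@(11, 11): e=[15,-3,0] → ·  [on edge]
  covered (3 px):
    · · · · · ·
    · · █ · · ·
    · · · · · ·
    · · · █ · ·
    · · · · █ ·
    · · · · · ·

Answer: 3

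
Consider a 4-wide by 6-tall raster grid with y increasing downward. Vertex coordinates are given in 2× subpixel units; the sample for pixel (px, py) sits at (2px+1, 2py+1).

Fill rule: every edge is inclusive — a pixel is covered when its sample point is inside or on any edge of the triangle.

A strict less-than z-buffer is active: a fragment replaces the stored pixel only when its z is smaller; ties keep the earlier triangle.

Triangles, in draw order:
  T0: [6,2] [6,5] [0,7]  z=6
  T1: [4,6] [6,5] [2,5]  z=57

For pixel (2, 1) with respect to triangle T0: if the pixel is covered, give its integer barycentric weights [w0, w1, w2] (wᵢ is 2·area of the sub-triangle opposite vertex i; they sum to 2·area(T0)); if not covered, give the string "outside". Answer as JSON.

T0:
  2·area = 18
  edge (6, 2)→(6, 5): d=(0,3) inclusive
  edge (6, 5)→(0, 7): d=(-6,2) inclusive
  edge (0, 7)→(6, 2): d=(6,-5) inclusive
    (2,1)@(5, 3): e=[3,14,1] → X
    (3,1)@(7, 3): e=[-3,10,11] → .
    (1,2)@(3, 5): e=[9,6,3] → X
    (3,2)@(7, 5): e=[-3,-2,23] → .
    (1,3)@(3, 7): e=[9,-6,15] → .
    (2,3)@(5, 7): e=[3,-10,25] → .
  covered (3 px):
    . . . .
    . . X .
    . X X .
    . . . .
    . . . .
    . . . .
T1:
  2·area = 4  (B↔C swapped to make it positive)
  edge (4, 6)→(2, 5): d=(-2,-1) inclusive
  edge (2, 5)→(6, 5): d=(4,0) inclusive
  edge (6, 5)→(4, 6): d=(-2,1) inclusive
    (0,2)@(1, 5): e=[-1,0,5] → .  [on edge]
    (1,2)@(3, 5): e=[1,0,3] → X  [on edge]
    (2,2)@(5, 5): e=[3,0,1] → X  [on edge]
    (3,2)@(7, 5): e=[5,0,-1] → .  [on edge]
    (1,3)@(3, 7): e=[-3,8,-1] → .
    (2,3)@(5, 7): e=[-1,8,-3] → .
  covered (2 px):
    . . . .
    . . . .
    . X X .
    . . . .
    . . . .
    . . . .

Final: [14,1,3]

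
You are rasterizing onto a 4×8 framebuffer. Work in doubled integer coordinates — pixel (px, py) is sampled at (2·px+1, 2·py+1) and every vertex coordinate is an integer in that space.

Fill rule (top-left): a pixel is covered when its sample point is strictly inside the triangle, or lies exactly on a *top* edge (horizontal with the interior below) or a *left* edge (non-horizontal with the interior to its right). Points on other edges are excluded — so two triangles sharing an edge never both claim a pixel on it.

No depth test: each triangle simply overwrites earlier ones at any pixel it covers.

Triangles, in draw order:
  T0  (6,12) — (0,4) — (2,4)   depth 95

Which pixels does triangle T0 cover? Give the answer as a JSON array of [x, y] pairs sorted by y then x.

T0:
  2·area = 16
  edge (6, 12)→(0, 4): d=(-6,-8) top-left  bias=+0
  edge (0, 4)→(2, 4): d=(2,0) top-left  bias=+0
  edge (2, 4)→(6, 12): d=(4,8) right/bottom  bias=-1
    (0,2)@(1, 5): e=[2,2,12] → █
    (1,2)@(3, 5): e=[18,2,-4] → ·
    (0,3)@(1, 7): e=[-10,6,20] → ·
    (1,3)@(3, 7): e=[6,6,4] → █
    (2,3)@(5, 7): e=[22,6,-12] → ·
    (1,4)@(3, 9): e=[-6,10,12] → ·
  covered (2 px):
    · · · ·
    · · · ·
    █ · · ·
    · █ · ·
    · · · ·
    · · · ·
    · · · ·
    · · · ·

Final: [[0,2],[1,3]]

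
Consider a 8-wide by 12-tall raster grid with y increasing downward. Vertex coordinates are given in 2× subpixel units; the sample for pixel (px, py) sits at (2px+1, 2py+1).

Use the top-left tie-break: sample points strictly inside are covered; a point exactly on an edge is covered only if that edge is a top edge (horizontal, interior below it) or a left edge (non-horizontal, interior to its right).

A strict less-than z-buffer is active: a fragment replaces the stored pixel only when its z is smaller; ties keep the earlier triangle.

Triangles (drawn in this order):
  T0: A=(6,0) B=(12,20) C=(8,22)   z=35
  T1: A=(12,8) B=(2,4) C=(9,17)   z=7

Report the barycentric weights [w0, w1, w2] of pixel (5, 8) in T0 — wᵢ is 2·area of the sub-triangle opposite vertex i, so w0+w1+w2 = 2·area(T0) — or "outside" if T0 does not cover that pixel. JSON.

T0:
  2·area = 92
  edge (6, 0)→(12, 20): d=(6,20) right/bottom  bias=-1
  edge (12, 20)→(8, 22): d=(-4,2) right/bottom  bias=-1
  edge (8, 22)→(6, 0): d=(-2,-22) top-left  bias=+0
    (3,2)@(7, 5): e=[10,70,12] → X
    (4,2)@(9, 5): e=[-30,66,56] → .
    (3,3)@(7, 7): e=[22,62,8] → X
    (4,3)@(9, 7): e=[-18,58,52] → .
    (3,4)@(7, 9): e=[34,54,4] → X
    (4,4)@(9, 9): e=[-6,50,48] → .
    (3,5)@(7, 11): e=[46,46,0] → X  [on edge]
    (4,5)@(9, 11): e=[6,42,44] → X
    (5,5)@(11, 11): e=[-34,38,88] → .
    (3,6)@(7, 13): e=[58,38,-4] → .
    (4,6)@(9, 13): e=[18,34,40] → X
    (5,6)@(11, 13): e=[-22,30,84] → .
  covered (12 px):
    . . . . . . . .
    . . . . . . . .
    . . . X . . . .
    . . . X . . . .
    . . . X . . . .
    . . . X X . . .
    . . . . X . . .
    . . . . X . . .
    . . . . X X . .
    . . . . X X . .
    . . . . X . . .
    . . . . . . . .
T1:
  2·area = 102  (B↔C swapped to make it positive)
  edge (12, 8)→(9, 17): d=(-3,9) right/bottom  bias=-1
  edge (9, 17)→(2, 4): d=(-7,-13) top-left  bias=+0
  edge (2, 4)→(12, 8): d=(10,4) right/bottom  bias=-1
    (1,2)@(3, 5): e=[90,6,6] → X
    (2,2)@(5, 5): e=[72,32,-2] → .
    (6,2)@(13, 5): e=[0,136,-34] → .  [on edge]
    (1,3)@(3, 7): e=[84,-8,26] → .
    (2,3)@(5, 7): e=[66,18,18] → X
    (3,3)@(7, 7): e=[48,44,10] → X
    (4,3)@(9, 7): e=[30,70,2] → X
    (5,3)@(11, 7): e=[12,96,-6] → .
    (2,4)@(5, 9): e=[60,4,38] → X
    (5,4)@(11, 9): e=[6,82,14] → X
    (6,4)@(13, 9): e=[-12,108,6] → .
    (2,5)@(5, 11): e=[54,-10,58] → .
    (5,5)@(11, 11): e=[0,68,34] → .  [on edge]
    (4,8)@(9, 17): e=[0,0,102] → .  [on edge]
    (3,11)@(7, 23): e=[0,-68,170] → .  [on edge]
  covered (13 px):
    . . . . . . . .
    . . . . . . . .
    . X . . . . . .
    . . X X X . . .
    . . X X X X . .
    . . . X X . . .
    . . . X X . . .
    . . . . X . . .
    . . . . . . . .
    . . . . . . . .
    . . . . . . . .
    . . . . . . . .

Result: [14,76,2]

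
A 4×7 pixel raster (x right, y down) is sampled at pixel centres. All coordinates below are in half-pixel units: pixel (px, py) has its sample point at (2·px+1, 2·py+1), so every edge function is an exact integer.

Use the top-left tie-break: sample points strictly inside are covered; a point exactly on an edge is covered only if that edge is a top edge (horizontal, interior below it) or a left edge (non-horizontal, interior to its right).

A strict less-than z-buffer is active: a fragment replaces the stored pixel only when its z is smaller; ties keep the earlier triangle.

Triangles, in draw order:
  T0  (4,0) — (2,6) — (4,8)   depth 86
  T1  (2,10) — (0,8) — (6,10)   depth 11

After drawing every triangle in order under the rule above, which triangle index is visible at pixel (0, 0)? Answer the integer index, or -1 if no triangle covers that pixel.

T0:
  2·area = 16  (B↔C swapped to make it positive)
  edge (4, 0)→(4, 8): d=(0,8) right/bottom  bias=-1
  edge (4, 8)→(2, 6): d=(-2,-2) top-left  bias=+0
  edge (2, 6)→(4, 0): d=(2,-6) top-left  bias=+0
    (1,1)@(3, 3): e=[8,8,0] → #  [on edge]
    (2,1)@(5, 3): e=[-8,12,12] → ·
    (0,2)@(1, 5): e=[24,0,-8] → ·  [on edge]
    (1,2)@(3, 5): e=[8,4,4] → #
    (2,2)@(5, 5): e=[-8,8,16] → ·
    (1,3)@(3, 7): e=[8,0,8] → #  [on edge]
    (2,3)@(5, 7): e=[-8,4,20] → ·
    (0,4)@(1, 9): e=[24,-8,0] → ·  [on edge]
    (1,4)@(3, 9): e=[8,-4,12] → ·
    (2,4)@(5, 9): e=[-8,0,24] → ·  [on edge]
    (3,5)@(7, 11): e=[-24,0,40] → ·  [on edge]
  covered (3 px):
    · · · ·
    · # · ·
    · # · ·
    · # · ·
    · · · ·
    · · · ·
    · · · ·
T1:
  2·area = 8
  edge (2, 10)→(0, 8): d=(-2,-2) top-left  bias=+0
  edge (0, 8)→(6, 10): d=(6,2) right/bottom  bias=-1
  edge (6, 10)→(2, 10): d=(-4,0) right/bottom  bias=-1
    (0,4)@(1, 9): e=[0,4,4] → #  [on edge]
    (1,4)@(3, 9): e=[4,0,4] → ·  [on edge]
    (0,5)@(1, 11): e=[-4,16,-4] → ·
    (1,5)@(3, 11): e=[0,12,-4] → ·  [on edge]
    (2,6)@(5, 13): e=[0,20,-12] → ·  [on edge]
  covered (1 px):
    · · · ·
    · · · ·
    · · · ·
    · · · ·
    # · · ·
    · · · ·
    · · · ·

Z-buffer (winner per pixel, '.' = empty):
  . . . .
  . 0 . .
  . 0 . .
  . 0 . .
  1 . . .
  . . . .
  . . . .

Final: -1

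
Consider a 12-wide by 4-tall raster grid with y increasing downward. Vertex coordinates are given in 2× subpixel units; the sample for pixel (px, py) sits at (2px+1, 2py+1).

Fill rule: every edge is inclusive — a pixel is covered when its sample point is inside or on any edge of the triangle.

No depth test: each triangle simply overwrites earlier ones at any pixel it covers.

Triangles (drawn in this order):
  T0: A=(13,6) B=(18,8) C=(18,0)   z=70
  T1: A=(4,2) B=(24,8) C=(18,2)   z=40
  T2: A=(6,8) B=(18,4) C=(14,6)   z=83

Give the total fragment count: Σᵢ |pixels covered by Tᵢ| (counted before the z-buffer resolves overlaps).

T0:
  2·area = 40  (B↔C swapped to make it positive)
  edge (13, 6)→(18, 0): d=(5,-6) inclusive
  edge (18, 0)→(18, 8): d=(0,8) inclusive
  edge (18, 8)→(13, 6): d=(-5,-2) inclusive
    (8,1)@(17, 3): e=[9,8,23] → █
    (9,1)@(19, 3): e=[21,-8,27] → ·
    (7,2)@(15, 5): e=[7,24,9] → █
    (9,2)@(19, 5): e=[31,-8,17] → ·
    (7,3)@(15, 7): e=[17,24,-1] → ·
    (8,3)@(17, 7): e=[29,8,3] → █
    (9,3)@(19, 7): e=[41,-8,7] → ·
  covered (4 px):
    · · · · · · · · · · · ·
    · · · · · · · · █ · · ·
    · · · · · · · █ █ · · ·
    · · · · · · · · █ · · ·
T1:
  2·area = 84  (B↔C swapped to make it positive)
  edge (4, 2)→(18, 2): d=(14,0) inclusive
  edge (18, 2)→(24, 8): d=(6,6) inclusive
  edge (24, 8)→(4, 2): d=(-20,-6) inclusive
    (8,0)@(17, 1): e=[-14,0,98] → ·  [on edge]
    (4,1)@(9, 3): e=[14,60,10] → █
    (5,1)@(11, 3): e=[14,48,22] → █
    (6,1)@(13, 3): e=[14,36,34] → █
    (7,1)@(15, 3): e=[14,24,46] → █
    (8,1)@(17, 3): e=[14,12,58] → █
    (9,1)@(19, 3): e=[14,0,70] → █  [on edge]
    (10,1)@(21, 3): e=[14,-12,82] → ·
    (4,2)@(9, 5): e=[42,72,-30] → ·
    (5,2)@(11, 5): e=[42,60,-18] → ·
    (6,2)@(13, 5): e=[42,48,-6] → ·
    (7,2)@(15, 5): e=[42,36,6] → █
    (10,2)@(21, 5): e=[42,0,42] → █  [on edge]
    (11,3)@(23, 7): e=[70,0,14] → █  [on edge]
  covered (12 px):
    · · · · · · · · · · · ·
    · · · · █ █ █ █ █ █ · ·
    · · · · · · · █ █ █ █ ·
    · · · · · · · · · · █ █
T2:
  2·area = 8
  edge (6, 8)→(18, 4): d=(12,-4) inclusive
  edge (18, 4)→(14, 6): d=(-4,2) inclusive
  edge (14, 6)→(6, 8): d=(-8,2) inclusive
    (10,1)@(21, 3): e=[0,-2,10] → ·  [on edge]
    (7,2)@(15, 5): e=[0,2,6] → █  [on edge]
    (8,2)@(17, 5): e=[8,-2,2] → ·
    (4,3)@(9, 7): e=[0,6,2] → █  [on edge]
    (5,3)@(11, 7): e=[8,2,-2] → ·
    (7,3)@(15, 7): e=[24,-6,-10] → ·
  covered (2 px):
    · · · · · · · · · · · ·
    · · · · · · · · · · · ·
    · · · · · · · █ · · · ·
    · · · · █ · · · · · · ·

Result: 18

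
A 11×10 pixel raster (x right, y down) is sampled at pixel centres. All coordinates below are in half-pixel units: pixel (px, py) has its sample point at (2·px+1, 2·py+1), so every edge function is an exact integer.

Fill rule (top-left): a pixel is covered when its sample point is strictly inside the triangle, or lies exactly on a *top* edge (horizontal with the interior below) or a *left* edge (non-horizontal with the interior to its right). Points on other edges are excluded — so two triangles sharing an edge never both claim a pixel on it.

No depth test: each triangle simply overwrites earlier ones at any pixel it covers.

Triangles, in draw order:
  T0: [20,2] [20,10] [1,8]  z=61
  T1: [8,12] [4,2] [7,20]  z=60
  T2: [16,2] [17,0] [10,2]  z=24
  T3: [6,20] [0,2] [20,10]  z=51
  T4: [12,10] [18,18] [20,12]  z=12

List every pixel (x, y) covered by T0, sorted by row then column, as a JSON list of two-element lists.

T0:
  2·area = 152
  edge (20, 2)→(20, 10): d=(0,8) right/bottom  bias=-1
  edge (20, 10)→(1, 8): d=(-19,-2) top-left  bias=+0
  edge (1, 8)→(20, 2): d=(19,-6) top-left  bias=+0
    (8,1)@(17, 3): e=[24,127,1] → X
    (9,1)@(19, 3): e=[8,131,13] → X
    (10,1)@(21, 3): e=[-8,135,25] → .
    (5,2)@(11, 5): e=[72,77,3] → X
    (6,2)@(13, 5): e=[56,81,15] → X
    (7,2)@(15, 5): e=[40,85,27] → X
    (10,2)@(21, 5): e=[-8,97,63] → .
    (2,3)@(5, 7): e=[120,27,5] → X
    (3,3)@(7, 7): e=[104,31,17] → X
    (4,3)@(9, 7): e=[88,35,29] → X
    (10,3)@(21, 7): e=[-8,59,101] → .
    (2,4)@(5, 9): e=[120,-11,43] → .
  covered (20 px):
    . . . . . . . . . . .
    . . . . . . . . X X .
    . . . . . X X X X X .
    . . X X X X X X X X .
    . . . . . X X X X X .
    . . . . . . . . . . .
    . . . . . . . . . . .
    . . . . . . . . . . .
    . . . . . . . . . . .
    . . . . . . . . . . .
T1:
  2·area = 42  (B↔C swapped to make it positive)
  edge (8, 12)→(7, 20): d=(-1,8) right/bottom  bias=-1
  edge (7, 20)→(4, 2): d=(-3,-18) top-left  bias=+0
  edge (4, 2)→(8, 12): d=(4,10) right/bottom  bias=-1
    (2,2)@(5, 5): e=[31,9,2] → X
    (3,2)@(7, 5): e=[15,45,-18] → .
    (2,3)@(5, 7): e=[29,3,10] → X
    (3,3)@(7, 7): e=[13,39,-10] → .
    (2,4)@(5, 9): e=[27,-3,18] → .
    (3,5)@(7, 11): e=[9,27,6] → X
    (4,5)@(9, 11): e=[-7,63,-14] → .
    (3,6)@(7, 13): e=[7,21,14] → X
    (4,6)@(9, 13): e=[-9,57,-6] → .
    (3,7)@(7, 15): e=[5,15,22] → X
    (4,7)@(9, 15): e=[-11,51,2] → .
    (3,8)@(7, 17): e=[3,9,30] → X
  covered (7 px):
    . . . . . . . . . . .
    . . . . . . . . . . .
    . . X . . . . . . . .
    . . X . . . . . . . .
    . . . . . . . . . . .
    . . . X . . . . . . .
    . . . X . . . . . . .
    . . . X . . . . . . .
    . . . X . . . . . . .
    . . . X . . . . . . .
T2:
  2·area = 12  (B↔C swapped to make it positive)
  edge (16, 2)→(10, 2): d=(-6,0) right/bottom  bias=-1
  edge (10, 2)→(17, 0): d=(7,-2) top-left  bias=+0
  edge (17, 0)→(16, 2): d=(-1,2) right/bottom  bias=-1
    (7,0)@(15, 1): e=[6,3,3] → X
    (8,0)@(17, 1): e=[6,7,-1] → .
    (7,1)@(15, 3): e=[-6,17,1] → .
  covered (1 px):
    . . . . . . . X . . .
    . . . . . . . . . . .
    . . . . . . . . . . .
    . . . . . . . . . . .
    . . . . . . . . . . .
    . . . . . . . . . . .
    . . . . . . . . . . .
    . . . . . . . . . . .
    . . . . . . . . . . .
    . . . . . . . . . . .
T3:
  2·area = 312
  edge (6, 20)→(0, 2): d=(-6,-18) top-left  bias=+0
  edge (0, 2)→(20, 10): d=(20,8) right/bottom  bias=-1
  edge (20, 10)→(6, 20): d=(-14,10) right/bottom  bias=-1
    (0,1)@(1, 3): e=[12,12,288] → X
    (1,1)@(3, 3): e=[48,-4,268] → .
    (0,2)@(1, 5): e=[0,52,260] → X  [on edge]
    (1,2)@(3, 5): e=[36,36,240] → X
    (2,2)@(5, 5): e=[72,20,220] → X
    (3,2)@(7, 5): e=[108,4,200] → X
    (4,2)@(9, 5): e=[144,-12,180] → .
    (0,3)@(1, 7): e=[-12,92,232] → .
    (1,3)@(3, 7): e=[24,76,212] → X
    (4,3)@(9, 7): e=[132,28,152] → X
    (5,3)@(11, 7): e=[168,12,132] → X
    (6,3)@(13, 7): e=[204,-4,112] → .
    (1,5)@(3, 11): e=[0,156,156] → X  [on edge]
    (6,7)@(13, 15): e=[156,156,0] → .  [on edge]
    (2,8)@(5, 17): e=[0,260,52] → X  [on edge]
  covered (40 px):
    . . . . . . . . . . .
    X . . . . . . . . . .
    X X X X . . . . . . .
    . X X X X X . . . . .
    . X X X X X X X X . .
    . X X X X X X X X . .
    . . X X X X X X . . .
    . . X X X X . . . . .
    . . X X X . . . . . .
    . . . X . . . . . . .
T4:
  2·area = 52  (B↔C swapped to make it positive)
  edge (12, 10)→(20, 12): d=(8,2) right/bottom  bias=-1
  edge (20, 12)→(18, 18): d=(-2,6) right/bottom  bias=-1
  edge (18, 18)→(12, 10): d=(-6,-8) top-left  bias=+0
    (10,4)@(21, 9): e=[-26,0,78] → .  [on edge]
    (6,5)@(13, 11): e=[6,44,2] → X
    (7,5)@(15, 11): e=[2,32,18] → X
    (8,5)@(17, 11): e=[-2,20,34] → .
    (6,6)@(13, 13): e=[22,40,-10] → .
    (7,6)@(15, 13): e=[18,28,6] → X
    (8,6)@(17, 13): e=[14,16,22] → X
    (9,6)@(19, 13): e=[10,4,38] → X
    (10,6)@(21, 13): e=[6,-8,54] → .
    (7,7)@(15, 15): e=[34,24,-6] → .
    (8,7)@(17, 15): e=[30,12,10] → X
    (9,7)@(19, 15): e=[26,0,26] → .  [on edge]
  covered (6 px):
    . . . . . . . . . . .
    . . . . . . . . . . .
    . . . . . . . . . . .
    . . . . . . . . . . .
    . . . . . . . . . . .
    . . . . . . X X . . .
    . . . . . . . X X X .
    . . . . . . . . X . .
    . . . . . . . . . . .
    . . . . . . . . . . .

Final: [[8,1],[9,1],[5,2],[6,2],[7,2],[8,2],[9,2],[2,3],[3,3],[4,3],[5,3],[6,3],[7,3],[8,3],[9,3],[5,4],[6,4],[7,4],[8,4],[9,4]]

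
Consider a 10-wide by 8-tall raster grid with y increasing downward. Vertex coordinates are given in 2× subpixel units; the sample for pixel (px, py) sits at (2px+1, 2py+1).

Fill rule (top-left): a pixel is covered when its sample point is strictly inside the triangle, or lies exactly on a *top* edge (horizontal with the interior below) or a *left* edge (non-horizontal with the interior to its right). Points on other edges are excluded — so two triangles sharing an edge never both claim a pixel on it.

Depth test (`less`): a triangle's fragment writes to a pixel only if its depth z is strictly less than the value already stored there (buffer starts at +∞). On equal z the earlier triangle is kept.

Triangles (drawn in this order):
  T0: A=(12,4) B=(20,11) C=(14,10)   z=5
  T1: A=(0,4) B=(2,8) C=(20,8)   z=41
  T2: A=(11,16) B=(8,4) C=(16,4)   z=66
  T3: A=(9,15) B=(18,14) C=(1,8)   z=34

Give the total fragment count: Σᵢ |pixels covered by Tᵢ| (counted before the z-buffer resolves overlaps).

T0:
  2·area = 34
  edge (12, 4)→(20, 11): d=(8,7) right/bottom  bias=-1
  edge (20, 11)→(14, 10): d=(-6,-1) top-left  bias=+0
  edge (14, 10)→(12, 4): d=(-2,-6) top-left  bias=+0
    (5,0)@(11, 1): e=[-17,51,0] → .  [on edge]
    (6,2)@(13, 5): e=[1,29,4] → X
    (7,2)@(15, 5): e=[-13,31,16] → .
    (6,3)@(13, 7): e=[17,17,0] → X  [on edge]
    (7,3)@(15, 7): e=[3,19,12] → X
    (8,3)@(17, 7): e=[-11,21,24] → .
    (6,4)@(13, 9): e=[33,5,-4] → .
    (7,4)@(15, 9): e=[19,7,8] → X
    (8,4)@(17, 9): e=[5,9,20] → X
    (9,4)@(19, 9): e=[-9,11,32] → .
    (7,5)@(15, 11): e=[35,-5,4] → .
    (8,5)@(17, 11): e=[21,-3,16] → .
    (7,6)@(15, 13): e=[51,-17,0] → .  [on edge]
  covered (5 px):
    . . . . . . . . . .
    . . . . . . . . . .
    . . . . . . X . . .
    . . . . . . X X . .
    . . . . . . . X X .
    . . . . . . . . . .
    . . . . . . . . . .
    . . . . . . . . . .
T1:
  2·area = 72  (B↔C swapped to make it positive)
  edge (0, 4)→(20, 8): d=(20,4) right/bottom  bias=-1
  edge (20, 8)→(2, 8): d=(-18,0) right/bottom  bias=-1
  edge (2, 8)→(0, 4): d=(-2,-4) top-left  bias=+0
    (0,2)@(1, 5): e=[16,54,2] → X
    (1,2)@(3, 5): e=[8,54,10] → X
    (2,2)@(5, 5): e=[0,54,18] → .  [on edge]
    (0,3)@(1, 7): e=[56,18,-2] → .
    (1,3)@(3, 7): e=[48,18,6] → X
    (2,3)@(5, 7): e=[40,18,14] → X
    (3,3)@(7, 7): e=[32,18,22] → X
    (4,3)@(9, 7): e=[24,18,30] → X
    (5,3)@(11, 7): e=[16,18,38] → X
    (6,3)@(13, 7): e=[8,18,46] → X
    (7,3)@(15, 7): e=[0,18,54] → .  [on edge]
    (1,4)@(3, 9): e=[88,-18,2] → .
  covered (8 px):
    . . . . . . . . . .
    . . . . . . . . . .
    X X . . . . . . . .
    . X X X X X X . . .
    . . . . . . . . . .
    . . . . . . . . . .
    . . . . . . . . . .
    . . . . . . . . . .
T2:
  2·area = 96
  edge (11, 16)→(8, 4): d=(-3,-12) top-left  bias=+0
  edge (8, 4)→(16, 4): d=(8,0) top-left  bias=+0
  edge (16, 4)→(11, 16): d=(-5,12) right/bottom  bias=-1
    (4,2)@(9, 5): e=[9,8,79] → X
    (5,2)@(11, 5): e=[33,8,55] → X
    (6,2)@(13, 5): e=[57,8,31] → X
    (7,2)@(15, 5): e=[81,8,7] → X
    (8,2)@(17, 5): e=[105,8,-17] → .
    (4,3)@(9, 7): e=[3,24,69] → X
    (7,3)@(15, 7): e=[75,24,-3] → .
    (4,4)@(9, 9): e=[-3,40,59] → .
    (5,4)@(11, 9): e=[21,40,35] → X
    (7,4)@(15, 9): e=[69,40,-13] → .
    (5,5)@(11, 11): e=[15,56,25] → X
    (7,5)@(15, 11): e=[63,56,-23] → .
  covered (13 px):
    . . . . . . . . . .
    . . . . . . . . . .
    . . . . X X X X . .
    . . . . X X X . . .
    . . . . . X X . . .
    . . . . . X X . . .
    . . . . . X . . . .
    . . . . . X . . . .
T3:
  2·area = 71  (B↔C swapped to make it positive)
  edge (9, 15)→(1, 8): d=(-8,-7) top-left  bias=+0
  edge (1, 8)→(18, 14): d=(17,6) right/bottom  bias=-1
  edge (18, 14)→(9, 15): d=(-9,1) right/bottom  bias=-1
    (1,4)@(3, 9): e=[6,5,60] → X
    (2,4)@(5, 9): e=[20,-7,58] → .
    (1,5)@(3, 11): e=[-10,39,42] → .
    (2,5)@(5, 11): e=[4,27,40] → X
    (3,5)@(7, 11): e=[18,15,38] → X
    (4,5)@(9, 11): e=[32,3,36] → X
    (5,5)@(11, 11): e=[46,-9,34] → .
    (2,6)@(5, 13): e=[-12,61,22] → .
    (3,6)@(7, 13): e=[2,49,20] → X
    (5,6)@(11, 13): e=[30,25,16] → X
    (6,6)@(13, 13): e=[44,13,14] → X
    (7,6)@(15, 13): e=[58,1,12] → X
    (4,7)@(9, 15): e=[0,71,0] → .  [on edge]
  covered (9 px):
    . . . . . . . . . .
    . . . . . . . . . .
    . . . . . . . . . .
    . . . . . . . . . .
    . X . . . . . . . .
    . . X X X . . . . .
    . . . X X X X X . .
    . . . . . . . . . .

Answer: 35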